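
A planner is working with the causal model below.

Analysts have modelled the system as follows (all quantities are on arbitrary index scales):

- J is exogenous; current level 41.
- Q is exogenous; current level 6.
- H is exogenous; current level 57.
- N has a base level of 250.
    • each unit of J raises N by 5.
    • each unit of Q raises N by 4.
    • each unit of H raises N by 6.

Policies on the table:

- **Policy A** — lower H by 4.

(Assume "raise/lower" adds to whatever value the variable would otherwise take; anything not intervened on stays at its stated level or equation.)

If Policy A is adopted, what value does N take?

797

Policy A (H − 4):
  J = 41
  Q = 6
  H = 57 − 4 = 53
  N = 250 + 5·41 + 4·6 + 6·53 = 797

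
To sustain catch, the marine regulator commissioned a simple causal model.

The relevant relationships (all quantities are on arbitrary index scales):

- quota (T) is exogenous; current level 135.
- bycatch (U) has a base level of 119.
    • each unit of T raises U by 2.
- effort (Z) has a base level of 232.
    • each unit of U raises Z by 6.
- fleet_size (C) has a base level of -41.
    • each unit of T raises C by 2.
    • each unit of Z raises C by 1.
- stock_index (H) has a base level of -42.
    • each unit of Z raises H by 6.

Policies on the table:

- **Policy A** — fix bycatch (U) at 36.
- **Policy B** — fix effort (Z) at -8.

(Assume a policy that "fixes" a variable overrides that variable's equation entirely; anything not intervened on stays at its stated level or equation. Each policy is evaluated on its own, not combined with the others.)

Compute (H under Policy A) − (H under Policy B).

Policy A (U := 36):
  T = 135
  U = 36
  Z = 232 + 6·36 = 448
  H = -42 + 6·448 = 2646
Policy B (Z := -8):
  T = 135
  U = 119 + 2·135 = 389
  Z = -8
  H = -42 + 6·(-8) = -90
H: 2646 − (-90) = 2736

2736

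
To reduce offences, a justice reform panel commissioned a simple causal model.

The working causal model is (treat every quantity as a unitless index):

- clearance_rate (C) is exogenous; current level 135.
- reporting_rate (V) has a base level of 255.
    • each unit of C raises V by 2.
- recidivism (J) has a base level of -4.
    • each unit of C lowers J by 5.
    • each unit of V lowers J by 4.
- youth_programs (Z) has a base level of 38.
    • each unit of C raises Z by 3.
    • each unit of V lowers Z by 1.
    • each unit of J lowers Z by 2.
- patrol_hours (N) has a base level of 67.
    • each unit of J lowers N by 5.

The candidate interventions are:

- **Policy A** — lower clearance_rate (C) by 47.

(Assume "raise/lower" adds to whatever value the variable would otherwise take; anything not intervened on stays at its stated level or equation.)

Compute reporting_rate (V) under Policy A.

431

Policy A (C − 47):
  C = 135 − 47 = 88
  V = 255 + 2·88 = 431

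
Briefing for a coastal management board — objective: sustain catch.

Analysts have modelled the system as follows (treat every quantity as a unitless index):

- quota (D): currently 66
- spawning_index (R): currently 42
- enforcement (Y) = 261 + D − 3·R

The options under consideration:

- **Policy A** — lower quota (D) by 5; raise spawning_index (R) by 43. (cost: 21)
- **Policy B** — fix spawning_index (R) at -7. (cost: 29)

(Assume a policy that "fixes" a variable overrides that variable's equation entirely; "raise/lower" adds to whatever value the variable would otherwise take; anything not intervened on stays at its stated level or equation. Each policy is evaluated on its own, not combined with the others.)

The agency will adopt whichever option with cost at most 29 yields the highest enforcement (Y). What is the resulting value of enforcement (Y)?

348

Policy A (D − 5, R + 43):
  D = 66 − 5 = 61
  R = 42 + 43 = 85
  Y = 261 + 61 − 3·85 = 67
Policy B (R := -7):
  D = 66
  R = -7
  Y = 261 + 66 − 3·(-7) = 348
Comparing — Policy A: Y=67, Policy B: Y=348. Highest is 348 (Policy B).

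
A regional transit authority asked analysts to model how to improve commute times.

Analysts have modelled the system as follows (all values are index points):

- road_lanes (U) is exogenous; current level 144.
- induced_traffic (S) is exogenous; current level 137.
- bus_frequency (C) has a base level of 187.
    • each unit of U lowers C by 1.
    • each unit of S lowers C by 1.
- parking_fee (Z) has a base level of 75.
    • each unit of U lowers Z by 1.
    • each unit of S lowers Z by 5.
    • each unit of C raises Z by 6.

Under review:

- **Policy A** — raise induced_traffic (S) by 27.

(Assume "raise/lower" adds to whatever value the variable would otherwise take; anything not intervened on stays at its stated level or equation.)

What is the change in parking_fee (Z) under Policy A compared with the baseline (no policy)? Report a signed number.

Baseline:
  U = 144
  S = 137
  C = 187 − 144 − 137 = -94
  Z = 75 − 144 − 5·137 + 6·(-94) = -1318
Policy A (S + 27):
  U = 144
  S = 137 + 27 = 164
  C = 187 − 144 − 164 = -121
  Z = 75 − 144 − 5·164 + 6·(-121) = -1615
Change in Z: -1615 − (-1318) = -297

-297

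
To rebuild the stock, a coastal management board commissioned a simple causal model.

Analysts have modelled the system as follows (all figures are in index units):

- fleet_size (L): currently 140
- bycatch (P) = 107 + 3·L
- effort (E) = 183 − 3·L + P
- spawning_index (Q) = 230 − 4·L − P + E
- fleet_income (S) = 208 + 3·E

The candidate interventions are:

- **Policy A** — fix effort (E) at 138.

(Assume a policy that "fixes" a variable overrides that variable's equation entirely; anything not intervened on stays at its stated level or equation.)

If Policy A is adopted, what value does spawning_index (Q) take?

Policy A (E := 138):
  L = 140
  P = 107 + 3·140 = 527
  E = 138
  Q = 230 − 4·140 − 527 + 138 = -719

-719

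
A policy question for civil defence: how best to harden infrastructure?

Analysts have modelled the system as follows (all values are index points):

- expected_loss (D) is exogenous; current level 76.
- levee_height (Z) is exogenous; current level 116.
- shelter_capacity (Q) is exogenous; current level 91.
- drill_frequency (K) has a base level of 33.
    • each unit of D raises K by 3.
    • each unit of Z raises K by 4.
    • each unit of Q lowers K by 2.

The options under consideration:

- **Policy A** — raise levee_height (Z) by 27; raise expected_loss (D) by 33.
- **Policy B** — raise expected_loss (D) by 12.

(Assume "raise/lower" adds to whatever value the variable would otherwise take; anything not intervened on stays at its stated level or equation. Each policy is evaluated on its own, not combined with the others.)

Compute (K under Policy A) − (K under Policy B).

Policy A (Z + 27, D + 33):
  D = 76 + 33 = 109
  Z = 116 + 27 = 143
  Q = 91
  K = 33 + 3·109 + 4·143 − 2·91 = 750
Policy B (D + 12):
  D = 76 + 12 = 88
  Z = 116
  Q = 91
  K = 33 + 3·88 + 4·116 − 2·91 = 579
K: 750 − 579 = 171

171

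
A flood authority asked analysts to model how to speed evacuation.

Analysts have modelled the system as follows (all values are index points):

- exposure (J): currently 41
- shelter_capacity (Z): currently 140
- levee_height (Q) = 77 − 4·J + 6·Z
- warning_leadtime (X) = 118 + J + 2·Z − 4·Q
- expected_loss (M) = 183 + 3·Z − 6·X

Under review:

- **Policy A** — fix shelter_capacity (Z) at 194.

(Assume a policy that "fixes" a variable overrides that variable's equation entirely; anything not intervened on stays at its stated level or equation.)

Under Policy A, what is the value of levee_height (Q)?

Policy A (Z := 194):
  J = 41
  Z = 194
  Q = 77 − 4·41 + 6·194 = 1077

1077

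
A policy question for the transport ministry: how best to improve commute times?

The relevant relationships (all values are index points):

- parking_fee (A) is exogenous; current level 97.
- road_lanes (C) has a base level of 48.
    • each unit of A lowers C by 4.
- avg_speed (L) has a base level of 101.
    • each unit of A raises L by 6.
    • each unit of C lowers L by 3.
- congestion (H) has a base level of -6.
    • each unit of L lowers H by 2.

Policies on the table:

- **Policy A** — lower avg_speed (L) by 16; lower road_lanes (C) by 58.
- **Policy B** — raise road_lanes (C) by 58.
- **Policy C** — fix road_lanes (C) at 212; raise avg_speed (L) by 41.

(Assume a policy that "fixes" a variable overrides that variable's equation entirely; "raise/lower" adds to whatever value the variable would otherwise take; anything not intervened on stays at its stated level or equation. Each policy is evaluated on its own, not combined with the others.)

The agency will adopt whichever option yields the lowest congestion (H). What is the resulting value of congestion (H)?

Policy A (L − 16, C − 58):
  A = 97
  C = 48 − 4·97 (−58 from intervention) = -398
  L = 101 + 6·97 − 3·(-398) (−16 from intervention) = 1861
  H = -6 − 2·1861 = -3728
Policy B (C + 58):
  A = 97
  C = 48 − 4·97 (+58 from intervention) = -282
  L = 101 + 6·97 − 3·(-282) = 1529
  H = -6 − 2·1529 = -3064
Policy C (C := 212, L + 41):
  A = 97
  C = 212
  L = 101 + 6·97 − 3·212 (+41 from intervention) = 88
  H = -6 − 2·88 = -182
Comparing — Policy A: H=-3728, Policy B: H=-3064, Policy C: H=-182. Lowest is -3728 (Policy A).

-3728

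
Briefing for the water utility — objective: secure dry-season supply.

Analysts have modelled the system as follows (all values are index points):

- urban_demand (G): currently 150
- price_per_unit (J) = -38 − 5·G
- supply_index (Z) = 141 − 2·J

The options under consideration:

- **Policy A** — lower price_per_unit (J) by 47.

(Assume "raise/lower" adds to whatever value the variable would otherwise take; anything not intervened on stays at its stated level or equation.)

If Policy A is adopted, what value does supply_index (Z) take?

Policy A (J − 47):
  G = 150
  J = -38 − 5·150 (−47 from intervention) = -835
  Z = 141 − 2·(-835) = 1811

1811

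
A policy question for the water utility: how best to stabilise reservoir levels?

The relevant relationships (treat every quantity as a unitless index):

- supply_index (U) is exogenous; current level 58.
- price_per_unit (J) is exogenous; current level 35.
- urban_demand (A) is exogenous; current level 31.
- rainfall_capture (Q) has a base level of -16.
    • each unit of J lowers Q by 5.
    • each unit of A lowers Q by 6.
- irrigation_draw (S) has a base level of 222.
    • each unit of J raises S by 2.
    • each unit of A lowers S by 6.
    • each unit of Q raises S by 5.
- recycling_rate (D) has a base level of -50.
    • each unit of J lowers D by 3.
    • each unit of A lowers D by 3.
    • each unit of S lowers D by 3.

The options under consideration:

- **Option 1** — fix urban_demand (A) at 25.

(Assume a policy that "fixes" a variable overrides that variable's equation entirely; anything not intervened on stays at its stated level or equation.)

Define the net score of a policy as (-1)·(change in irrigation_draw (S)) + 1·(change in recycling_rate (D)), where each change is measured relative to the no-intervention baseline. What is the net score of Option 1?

-846

Baseline:
  J = 35
  A = 31
  Q = -16 − 5·35 − 6·31 = -377
  S = 222 + 2·35 − 6·31 + 5·(-377) = -1779
  D = -50 − 3·35 − 3·31 − 3·(-1779) = 5089
Option 1 (A := 25):
  J = 35
  A = 25
  Q = -16 − 5·35 − 6·25 = -341
  S = 222 + 2·35 − 6·25 + 5·(-341) = -1563
  D = -50 − 3·35 − 3·25 − 3·(-1563) = 4459
ΔS = -1563 − (-1779) = 216; ΔD = 4459 − 5089 = -630
Score = (-1)·216 + 1·(-630) = -846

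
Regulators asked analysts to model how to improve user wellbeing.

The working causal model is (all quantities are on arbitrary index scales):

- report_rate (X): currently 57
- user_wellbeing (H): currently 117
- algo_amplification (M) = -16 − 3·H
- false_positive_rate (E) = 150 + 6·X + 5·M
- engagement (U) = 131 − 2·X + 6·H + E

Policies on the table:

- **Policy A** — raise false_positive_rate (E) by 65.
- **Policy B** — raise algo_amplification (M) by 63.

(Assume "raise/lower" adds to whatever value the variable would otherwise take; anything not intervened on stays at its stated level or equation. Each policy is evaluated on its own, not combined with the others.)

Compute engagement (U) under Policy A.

-559

Policy A (E + 65):
  X = 57
  H = 117
  M = -16 − 3·117 = -367
  E = 150 + 6·57 + 5·(-367) (+65 from intervention) = -1278
  U = 131 − 2·57 + 6·117 + (-1278) = -559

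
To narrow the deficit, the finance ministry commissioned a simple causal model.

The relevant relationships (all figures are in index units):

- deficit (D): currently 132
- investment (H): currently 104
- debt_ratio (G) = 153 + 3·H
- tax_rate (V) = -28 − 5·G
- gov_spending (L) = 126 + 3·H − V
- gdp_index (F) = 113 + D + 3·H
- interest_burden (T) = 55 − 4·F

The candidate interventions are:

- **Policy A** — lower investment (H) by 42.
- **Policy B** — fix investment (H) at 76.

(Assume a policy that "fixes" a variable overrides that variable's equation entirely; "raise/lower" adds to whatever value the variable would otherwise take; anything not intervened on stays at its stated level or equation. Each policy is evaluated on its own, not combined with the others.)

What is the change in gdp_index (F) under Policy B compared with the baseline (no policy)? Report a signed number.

-84

Baseline:
  D = 132
  H = 104
  F = 113 + 132 + 3·104 = 557
Policy B (H := 76):
  D = 132
  H = 76
  F = 113 + 132 + 3·76 = 473
Change in F: 473 − 557 = -84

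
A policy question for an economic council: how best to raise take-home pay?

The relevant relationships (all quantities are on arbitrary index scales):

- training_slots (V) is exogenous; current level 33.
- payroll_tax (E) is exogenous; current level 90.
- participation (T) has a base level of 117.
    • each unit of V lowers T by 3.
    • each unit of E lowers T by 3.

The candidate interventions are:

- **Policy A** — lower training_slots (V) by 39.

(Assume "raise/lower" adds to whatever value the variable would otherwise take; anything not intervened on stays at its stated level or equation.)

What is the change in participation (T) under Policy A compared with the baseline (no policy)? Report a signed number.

117

Baseline:
  V = 33
  E = 90
  T = 117 − 3·33 − 3·90 = -252
Policy A (V − 39):
  V = 33 − 39 = -6
  E = 90
  T = 117 − 3·(-6) − 3·90 = -135
Change in T: -135 − (-252) = 117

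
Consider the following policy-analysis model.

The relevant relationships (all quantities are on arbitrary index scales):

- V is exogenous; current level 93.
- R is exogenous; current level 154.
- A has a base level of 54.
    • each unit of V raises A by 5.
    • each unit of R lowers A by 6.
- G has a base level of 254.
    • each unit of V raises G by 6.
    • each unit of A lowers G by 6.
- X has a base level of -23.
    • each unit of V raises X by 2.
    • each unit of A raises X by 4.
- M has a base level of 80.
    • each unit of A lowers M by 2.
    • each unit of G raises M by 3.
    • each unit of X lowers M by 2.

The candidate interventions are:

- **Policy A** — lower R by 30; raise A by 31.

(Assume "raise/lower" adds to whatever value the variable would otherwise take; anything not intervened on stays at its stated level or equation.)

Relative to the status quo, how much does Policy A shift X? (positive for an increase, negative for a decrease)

844

Baseline:
  V = 93
  R = 154
  A = 54 + 5·93 − 6·154 = -405
  X = -23 + 2·93 + 4·(-405) = -1457
Policy A (R − 30, A + 31):
  V = 93
  R = 154 − 30 = 124
  A = 54 + 5·93 − 6·124 (+31 from intervention) = -194
  X = -23 + 2·93 + 4·(-194) = -613
Change in X: -613 − (-1457) = 844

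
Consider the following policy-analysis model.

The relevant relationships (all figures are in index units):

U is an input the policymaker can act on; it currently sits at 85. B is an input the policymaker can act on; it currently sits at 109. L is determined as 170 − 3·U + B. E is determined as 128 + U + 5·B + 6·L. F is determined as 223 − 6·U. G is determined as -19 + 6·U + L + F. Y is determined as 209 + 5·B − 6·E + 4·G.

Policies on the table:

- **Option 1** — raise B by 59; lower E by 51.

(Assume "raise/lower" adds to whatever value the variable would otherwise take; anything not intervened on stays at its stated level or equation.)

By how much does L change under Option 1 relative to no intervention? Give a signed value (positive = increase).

Baseline:
  U = 85
  B = 109
  L = 170 − 3·85 + 109 = 24
Option 1 (B + 59, E − 51):
  U = 85
  B = 109 + 59 = 168
  L = 170 − 3·85 + 168 = 83
Change in L: 83 − 24 = 59

59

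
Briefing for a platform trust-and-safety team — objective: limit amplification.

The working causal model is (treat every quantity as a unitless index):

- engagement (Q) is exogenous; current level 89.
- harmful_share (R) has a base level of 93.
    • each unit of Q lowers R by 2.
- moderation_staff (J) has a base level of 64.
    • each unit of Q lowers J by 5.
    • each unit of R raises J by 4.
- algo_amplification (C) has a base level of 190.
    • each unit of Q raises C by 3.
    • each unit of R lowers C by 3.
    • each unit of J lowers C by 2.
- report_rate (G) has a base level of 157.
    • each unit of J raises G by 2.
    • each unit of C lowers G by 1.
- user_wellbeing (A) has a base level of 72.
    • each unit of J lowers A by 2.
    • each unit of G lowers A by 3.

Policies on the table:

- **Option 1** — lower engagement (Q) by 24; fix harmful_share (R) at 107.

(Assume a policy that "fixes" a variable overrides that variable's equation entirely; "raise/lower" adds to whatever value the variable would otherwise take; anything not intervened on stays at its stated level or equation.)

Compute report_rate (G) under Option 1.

Option 1 (Q − 24, R := 107):
  Q = 89 − 24 = 65
  R = 107
  J = 64 − 5·65 + 4·107 = 167
  C = 190 + 3·65 − 3·107 − 2·167 = -270
  G = 157 + 2·167 − (-270) = 761

761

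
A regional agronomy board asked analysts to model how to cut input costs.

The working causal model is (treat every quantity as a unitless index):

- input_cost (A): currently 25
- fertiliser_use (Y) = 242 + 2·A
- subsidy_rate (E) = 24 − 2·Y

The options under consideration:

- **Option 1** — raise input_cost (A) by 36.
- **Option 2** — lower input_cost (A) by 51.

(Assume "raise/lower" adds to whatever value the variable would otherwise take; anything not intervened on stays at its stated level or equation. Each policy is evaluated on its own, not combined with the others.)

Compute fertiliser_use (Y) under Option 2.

190

Option 2 (A − 51):
  A = 25 − 51 = -26
  Y = 242 + 2·(-26) = 190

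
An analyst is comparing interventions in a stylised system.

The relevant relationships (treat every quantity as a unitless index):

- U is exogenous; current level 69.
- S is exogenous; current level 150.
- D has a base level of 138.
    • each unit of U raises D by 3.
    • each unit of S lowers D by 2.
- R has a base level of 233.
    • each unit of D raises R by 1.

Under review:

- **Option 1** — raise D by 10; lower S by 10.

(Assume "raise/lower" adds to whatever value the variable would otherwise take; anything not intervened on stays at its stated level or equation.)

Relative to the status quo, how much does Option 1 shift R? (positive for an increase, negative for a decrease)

30

Baseline:
  U = 69
  S = 150
  D = 138 + 3·69 − 2·150 = 45
  R = 233 + 45 = 278
Option 1 (D + 10, S − 10):
  U = 69
  S = 150 − 10 = 140
  D = 138 + 3·69 − 2·140 (+10 from intervention) = 75
  R = 233 + 75 = 308
Change in R: 308 − 278 = 30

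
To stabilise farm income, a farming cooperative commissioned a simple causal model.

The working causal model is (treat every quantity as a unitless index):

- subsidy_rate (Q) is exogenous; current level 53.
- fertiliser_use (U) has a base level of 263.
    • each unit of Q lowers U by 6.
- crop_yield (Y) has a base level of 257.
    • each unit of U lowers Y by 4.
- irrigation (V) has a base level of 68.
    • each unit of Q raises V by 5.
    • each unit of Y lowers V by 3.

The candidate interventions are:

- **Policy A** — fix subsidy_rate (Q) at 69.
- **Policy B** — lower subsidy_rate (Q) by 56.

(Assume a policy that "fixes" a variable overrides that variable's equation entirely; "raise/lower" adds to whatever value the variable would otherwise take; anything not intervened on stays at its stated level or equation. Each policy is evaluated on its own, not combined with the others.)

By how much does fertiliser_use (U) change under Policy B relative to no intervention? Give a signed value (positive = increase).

Baseline:
  Q = 53
  U = 263 − 6·53 = -55
Policy B (Q − 56):
  Q = 53 − 56 = -3
  U = 263 − 6·(-3) = 281
Change in U: 281 − (-55) = 336

336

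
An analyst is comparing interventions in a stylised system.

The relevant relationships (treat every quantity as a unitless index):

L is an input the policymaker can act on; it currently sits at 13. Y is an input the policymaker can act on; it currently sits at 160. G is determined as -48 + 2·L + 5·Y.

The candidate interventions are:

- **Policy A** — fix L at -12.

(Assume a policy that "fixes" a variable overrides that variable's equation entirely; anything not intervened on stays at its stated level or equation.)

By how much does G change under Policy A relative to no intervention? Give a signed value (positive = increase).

-50

Baseline:
  L = 13
  Y = 160
  G = -48 + 2·13 + 5·160 = 778
Policy A (L := -12):
  L = -12
  Y = 160
  G = -48 + 2·(-12) + 5·160 = 728
Change in G: 728 − 778 = -50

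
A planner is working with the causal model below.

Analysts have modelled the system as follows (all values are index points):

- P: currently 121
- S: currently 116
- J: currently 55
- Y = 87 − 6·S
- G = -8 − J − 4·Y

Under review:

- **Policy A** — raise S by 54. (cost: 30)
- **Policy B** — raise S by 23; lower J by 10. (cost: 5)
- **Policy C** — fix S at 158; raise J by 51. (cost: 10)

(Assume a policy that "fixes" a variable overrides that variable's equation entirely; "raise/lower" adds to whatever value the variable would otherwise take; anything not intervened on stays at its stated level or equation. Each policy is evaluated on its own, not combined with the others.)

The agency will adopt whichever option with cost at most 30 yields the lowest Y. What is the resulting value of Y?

Policy A (S + 54):
  S = 116 + 54 = 170
  Y = 87 − 6·170 = -933
Policy B (S + 23, J − 10):
  S = 116 + 23 = 139
  Y = 87 − 6·139 = -747
Policy C (S := 158, J + 51):
  S = 158
  Y = 87 − 6·158 = -861
Comparing — Policy A: Y=-933, Policy B: Y=-747, Policy C: Y=-861. Lowest is -933 (Policy A).

-933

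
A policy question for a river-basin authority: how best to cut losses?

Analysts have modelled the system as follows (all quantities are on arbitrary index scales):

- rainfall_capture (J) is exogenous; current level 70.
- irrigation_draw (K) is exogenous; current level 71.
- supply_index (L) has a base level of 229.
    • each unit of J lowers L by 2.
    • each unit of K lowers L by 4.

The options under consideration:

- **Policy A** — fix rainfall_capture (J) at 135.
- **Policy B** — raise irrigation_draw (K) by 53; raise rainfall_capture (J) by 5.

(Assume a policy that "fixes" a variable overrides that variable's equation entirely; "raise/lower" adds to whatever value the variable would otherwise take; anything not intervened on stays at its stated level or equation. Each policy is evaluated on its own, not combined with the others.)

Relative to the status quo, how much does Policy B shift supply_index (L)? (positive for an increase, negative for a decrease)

Baseline:
  J = 70
  K = 71
  L = 229 − 2·70 − 4·71 = -195
Policy B (K + 53, J + 5):
  J = 70 + 5 = 75
  K = 71 + 53 = 124
  L = 229 − 2·75 − 4·124 = -417
Change in L: -417 − (-195) = -222

-222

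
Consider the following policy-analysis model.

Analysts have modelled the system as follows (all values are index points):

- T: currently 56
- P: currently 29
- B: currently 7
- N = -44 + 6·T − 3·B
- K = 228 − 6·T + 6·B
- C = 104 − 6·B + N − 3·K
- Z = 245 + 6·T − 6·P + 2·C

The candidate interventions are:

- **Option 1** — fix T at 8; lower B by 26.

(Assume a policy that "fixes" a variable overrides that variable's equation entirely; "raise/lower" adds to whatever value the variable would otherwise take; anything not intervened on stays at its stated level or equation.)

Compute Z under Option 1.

Option 1 (T := 8, B − 26):
  T = 8
  P = 29
  B = 7 − 26 = -19
  N = -44 + 6·8 − 3·(-19) = 61
  K = 228 − 6·8 + 6·(-19) = 66
  C = 104 − 6·(-19) + 61 − 3·66 = 81
  Z = 245 + 6·8 − 6·29 + 2·81 = 281

281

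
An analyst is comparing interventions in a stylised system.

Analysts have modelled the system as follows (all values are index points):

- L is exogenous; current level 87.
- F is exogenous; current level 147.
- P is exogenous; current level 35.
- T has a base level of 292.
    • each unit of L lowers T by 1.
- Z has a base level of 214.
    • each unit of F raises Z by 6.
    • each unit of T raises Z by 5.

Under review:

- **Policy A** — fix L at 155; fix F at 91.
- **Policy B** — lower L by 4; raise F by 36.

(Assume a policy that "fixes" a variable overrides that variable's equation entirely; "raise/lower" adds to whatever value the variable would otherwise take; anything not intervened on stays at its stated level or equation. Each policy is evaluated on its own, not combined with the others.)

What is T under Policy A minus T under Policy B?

-72

Policy A (L := 155, F := 91):
  L = 155
  T = 292 − 155 = 137
Policy B (L − 4, F + 36):
  L = 87 − 4 = 83
  T = 292 − 83 = 209
T: 137 − 209 = -72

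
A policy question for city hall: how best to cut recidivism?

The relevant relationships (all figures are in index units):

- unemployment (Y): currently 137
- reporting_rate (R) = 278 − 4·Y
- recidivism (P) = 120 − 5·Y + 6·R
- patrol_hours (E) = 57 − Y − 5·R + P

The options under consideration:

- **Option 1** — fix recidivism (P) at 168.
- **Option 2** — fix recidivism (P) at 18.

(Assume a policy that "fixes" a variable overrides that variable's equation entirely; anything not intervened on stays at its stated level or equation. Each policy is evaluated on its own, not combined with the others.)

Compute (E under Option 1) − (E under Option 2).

Option 1 (P := 168):
  Y = 137
  R = 278 − 4·137 = -270
  P = 168
  E = 57 − 137 − 5·(-270) + 168 = 1438
Option 2 (P := 18):
  Y = 137
  R = 278 − 4·137 = -270
  P = 18
  E = 57 − 137 − 5·(-270) + 18 = 1288
E: 1438 − 1288 = 150

150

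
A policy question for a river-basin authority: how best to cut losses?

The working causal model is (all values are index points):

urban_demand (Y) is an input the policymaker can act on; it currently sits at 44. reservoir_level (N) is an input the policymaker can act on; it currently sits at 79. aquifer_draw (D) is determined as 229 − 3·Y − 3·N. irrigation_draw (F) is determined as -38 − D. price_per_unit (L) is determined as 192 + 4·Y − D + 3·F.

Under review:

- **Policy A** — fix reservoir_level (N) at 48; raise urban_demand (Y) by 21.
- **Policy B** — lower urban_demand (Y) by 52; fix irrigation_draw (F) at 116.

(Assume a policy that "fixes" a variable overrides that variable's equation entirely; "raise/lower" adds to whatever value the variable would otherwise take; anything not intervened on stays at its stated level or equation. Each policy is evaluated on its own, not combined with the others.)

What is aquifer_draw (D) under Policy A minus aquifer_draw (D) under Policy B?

Policy A (N := 48, Y + 21):
  Y = 44 + 21 = 65
  N = 48
  D = 229 − 3·65 − 3·48 = -110
Policy B (Y − 52, F := 116):
  Y = 44 − 52 = -8
  N = 79
  D = 229 − 3·(-8) − 3·79 = 16
D: -110 − 16 = -126

-126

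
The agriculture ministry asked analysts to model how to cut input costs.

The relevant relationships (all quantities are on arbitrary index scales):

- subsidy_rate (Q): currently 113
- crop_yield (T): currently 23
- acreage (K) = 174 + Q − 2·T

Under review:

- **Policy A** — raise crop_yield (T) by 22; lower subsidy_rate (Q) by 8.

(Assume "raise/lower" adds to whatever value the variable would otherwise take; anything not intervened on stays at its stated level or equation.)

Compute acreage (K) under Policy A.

189

Policy A (T + 22, Q − 8):
  Q = 113 − 8 = 105
  T = 23 + 22 = 45
  K = 174 + 105 − 2·45 = 189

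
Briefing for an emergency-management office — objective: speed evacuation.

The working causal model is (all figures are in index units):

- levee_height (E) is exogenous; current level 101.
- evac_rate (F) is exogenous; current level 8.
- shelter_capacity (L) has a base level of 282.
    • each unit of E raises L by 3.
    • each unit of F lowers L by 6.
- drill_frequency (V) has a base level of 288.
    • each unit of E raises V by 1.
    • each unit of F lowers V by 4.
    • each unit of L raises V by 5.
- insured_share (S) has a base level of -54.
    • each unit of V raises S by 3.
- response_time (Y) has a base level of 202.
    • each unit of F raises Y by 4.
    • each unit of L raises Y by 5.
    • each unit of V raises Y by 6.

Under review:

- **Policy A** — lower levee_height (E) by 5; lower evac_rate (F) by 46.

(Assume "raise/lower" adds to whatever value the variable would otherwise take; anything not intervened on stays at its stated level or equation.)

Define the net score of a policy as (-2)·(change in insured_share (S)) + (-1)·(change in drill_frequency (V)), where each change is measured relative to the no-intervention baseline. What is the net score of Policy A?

-10388

Baseline:
  E = 101
  F = 8
  L = 282 + 3·101 − 6·8 = 537
  V = 288 + 101 − 4·8 + 5·537 = 3042
  S = -54 + 3·3042 = 9072
Policy A (E − 5, F − 46):
  E = 101 − 5 = 96
  F = 8 − 46 = -38
  L = 282 + 3·96 − 6·(-38) = 798
  V = 288 + 96 − 4·(-38) + 5·798 = 4526
  S = -54 + 3·4526 = 13524
ΔS = 13524 − 9072 = 4452; ΔV = 4526 − 3042 = 1484
Score = (-2)·4452 + (-1)·1484 = -10388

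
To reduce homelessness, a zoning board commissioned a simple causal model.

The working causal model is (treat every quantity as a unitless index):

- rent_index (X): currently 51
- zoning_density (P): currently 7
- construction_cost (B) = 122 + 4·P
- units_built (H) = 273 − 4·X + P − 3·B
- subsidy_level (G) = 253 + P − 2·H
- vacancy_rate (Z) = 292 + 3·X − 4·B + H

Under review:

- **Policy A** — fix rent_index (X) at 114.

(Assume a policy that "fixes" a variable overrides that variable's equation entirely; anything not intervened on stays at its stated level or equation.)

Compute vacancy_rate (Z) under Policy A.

Policy A (X := 114):
  X = 114
  P = 7
  B = 122 + 4·7 = 150
  H = 273 − 4·114 + 7 − 3·150 = -626
  Z = 292 + 3·114 − 4·150 + (-626) = -592

-592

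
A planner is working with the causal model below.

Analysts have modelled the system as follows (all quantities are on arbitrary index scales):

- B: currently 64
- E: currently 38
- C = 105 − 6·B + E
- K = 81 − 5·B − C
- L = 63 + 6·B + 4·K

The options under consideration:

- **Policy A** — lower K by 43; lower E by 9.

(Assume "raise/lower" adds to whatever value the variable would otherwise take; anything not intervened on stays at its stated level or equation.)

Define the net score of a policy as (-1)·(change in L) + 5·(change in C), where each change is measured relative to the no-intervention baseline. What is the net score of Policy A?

Baseline:
  B = 64
  E = 38
  C = 105 − 6·64 + 38 = -241
  K = 81 − 5·64 − (-241) = 2
  L = 63 + 6·64 + 4·2 = 455
Policy A (K − 43, E − 9):
  B = 64
  E = 38 − 9 = 29
  C = 105 − 6·64 + 29 = -250
  K = 81 − 5·64 − (-250) (−43 from intervention) = -32
  L = 63 + 6·64 + 4·(-32) = 319
ΔL = 319 − 455 = -136; ΔC = -250 − (-241) = -9
Score = (-1)·(-136) + 5·(-9) = 91

91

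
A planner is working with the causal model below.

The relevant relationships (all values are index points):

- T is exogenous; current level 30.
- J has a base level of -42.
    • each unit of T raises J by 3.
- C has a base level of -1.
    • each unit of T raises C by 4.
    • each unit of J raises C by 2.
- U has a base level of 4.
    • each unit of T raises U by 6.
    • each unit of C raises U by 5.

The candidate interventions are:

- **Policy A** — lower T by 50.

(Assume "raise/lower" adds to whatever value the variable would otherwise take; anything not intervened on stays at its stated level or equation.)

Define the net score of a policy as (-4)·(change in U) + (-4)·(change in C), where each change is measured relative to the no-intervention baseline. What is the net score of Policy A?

Baseline:
  T = 30
  J = -42 + 3·30 = 48
  C = -1 + 4·30 + 2·48 = 215
  U = 4 + 6·30 + 5·215 = 1259
Policy A (T − 50):
  T = 30 − 50 = -20
  J = -42 + 3·(-20) = -102
  C = -1 + 4·(-20) + 2·(-102) = -285
  U = 4 + 6·(-20) + 5·(-285) = -1541
ΔU = -1541 − 1259 = -2800; ΔC = -285 − 215 = -500
Score = (-4)·(-2800) + (-4)·(-500) = 13200

13200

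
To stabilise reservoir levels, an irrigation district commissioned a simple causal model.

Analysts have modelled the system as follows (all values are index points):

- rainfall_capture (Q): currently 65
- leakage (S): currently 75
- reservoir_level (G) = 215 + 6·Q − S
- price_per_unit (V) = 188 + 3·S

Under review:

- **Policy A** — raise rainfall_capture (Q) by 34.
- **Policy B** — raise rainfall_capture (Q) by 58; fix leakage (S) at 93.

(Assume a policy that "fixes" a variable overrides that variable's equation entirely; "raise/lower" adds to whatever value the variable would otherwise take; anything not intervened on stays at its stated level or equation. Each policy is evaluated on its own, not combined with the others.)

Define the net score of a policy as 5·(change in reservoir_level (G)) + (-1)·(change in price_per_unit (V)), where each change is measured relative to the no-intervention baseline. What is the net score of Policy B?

Baseline:
  Q = 65
  S = 75
  G = 215 + 6·65 − 75 = 530
  V = 188 + 3·75 = 413
Policy B (Q + 58, S := 93):
  Q = 65 + 58 = 123
  S = 93
  G = 215 + 6·123 − 93 = 860
  V = 188 + 3·93 = 467
ΔG = 860 − 530 = 330; ΔV = 467 − 413 = 54
Score = 5·330 + (-1)·54 = 1596

1596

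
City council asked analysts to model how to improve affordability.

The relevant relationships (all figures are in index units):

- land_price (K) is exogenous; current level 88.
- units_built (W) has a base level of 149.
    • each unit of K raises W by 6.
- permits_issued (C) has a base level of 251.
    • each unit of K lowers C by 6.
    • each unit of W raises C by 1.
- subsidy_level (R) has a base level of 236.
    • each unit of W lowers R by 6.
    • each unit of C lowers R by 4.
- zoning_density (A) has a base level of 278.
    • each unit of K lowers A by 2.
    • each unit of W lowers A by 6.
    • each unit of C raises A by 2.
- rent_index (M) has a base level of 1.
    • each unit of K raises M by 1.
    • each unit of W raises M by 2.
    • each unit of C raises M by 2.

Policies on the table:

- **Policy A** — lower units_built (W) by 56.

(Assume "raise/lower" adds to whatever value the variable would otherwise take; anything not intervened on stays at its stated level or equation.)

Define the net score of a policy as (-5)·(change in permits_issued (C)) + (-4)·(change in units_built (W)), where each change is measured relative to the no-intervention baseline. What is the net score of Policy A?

Baseline:
  K = 88
  W = 149 + 6·88 = 677
  C = 251 − 6·88 + 677 = 400
Policy A (W − 56):
  K = 88
  W = 149 + 6·88 (−56 from intervention) = 621
  C = 251 − 6·88 + 621 = 344
ΔC = 344 − 400 = -56; ΔW = 621 − 677 = -56
Score = (-5)·(-56) + (-4)·(-56) = 504

504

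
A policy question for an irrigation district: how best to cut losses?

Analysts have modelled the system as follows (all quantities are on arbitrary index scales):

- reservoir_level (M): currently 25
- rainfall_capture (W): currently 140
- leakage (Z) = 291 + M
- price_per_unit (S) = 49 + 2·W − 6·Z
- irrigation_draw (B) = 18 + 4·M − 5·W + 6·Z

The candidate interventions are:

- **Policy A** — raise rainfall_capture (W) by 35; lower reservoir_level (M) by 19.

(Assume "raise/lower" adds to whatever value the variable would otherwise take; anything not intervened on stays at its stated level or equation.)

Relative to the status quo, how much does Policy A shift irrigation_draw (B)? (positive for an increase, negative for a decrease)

Baseline:
  M = 25
  W = 140
  Z = 291 + 25 = 316
  B = 18 + 4·25 − 5·140 + 6·316 = 1314
Policy A (W + 35, M − 19):
  M = 25 − 19 = 6
  W = 140 + 35 = 175
  Z = 291 + 6 = 297
  B = 18 + 4·6 − 5·175 + 6·297 = 949
Change in B: 949 − 1314 = -365

-365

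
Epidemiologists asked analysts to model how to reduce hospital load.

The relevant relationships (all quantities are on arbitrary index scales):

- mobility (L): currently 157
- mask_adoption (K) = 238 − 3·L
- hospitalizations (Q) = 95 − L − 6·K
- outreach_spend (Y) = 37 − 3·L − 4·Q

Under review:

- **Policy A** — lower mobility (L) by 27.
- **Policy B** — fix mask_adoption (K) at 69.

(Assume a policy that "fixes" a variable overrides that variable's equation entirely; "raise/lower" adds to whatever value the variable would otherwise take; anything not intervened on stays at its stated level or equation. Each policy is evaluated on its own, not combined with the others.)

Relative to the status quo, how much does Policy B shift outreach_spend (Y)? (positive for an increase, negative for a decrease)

7248

Baseline:
  L = 157
  K = 238 − 3·157 = -233
  Q = 95 − 157 − 6·(-233) = 1336
  Y = 37 − 3·157 − 4·1336 = -5778
Policy B (K := 69):
  L = 157
  K = 69
  Q = 95 − 157 − 6·69 = -476
  Y = 37 − 3·157 − 4·(-476) = 1470
Change in Y: 1470 − (-5778) = 7248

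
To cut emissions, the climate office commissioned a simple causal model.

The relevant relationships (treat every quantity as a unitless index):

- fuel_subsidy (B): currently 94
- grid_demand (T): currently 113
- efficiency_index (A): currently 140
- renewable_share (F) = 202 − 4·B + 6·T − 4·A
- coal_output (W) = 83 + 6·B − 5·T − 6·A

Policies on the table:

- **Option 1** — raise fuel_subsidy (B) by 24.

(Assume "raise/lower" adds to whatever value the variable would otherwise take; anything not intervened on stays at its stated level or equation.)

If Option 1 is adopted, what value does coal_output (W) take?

-614

Option 1 (B + 24):
  B = 94 + 24 = 118
  T = 113
  A = 140
  W = 83 + 6·118 − 5·113 − 6·140 = -614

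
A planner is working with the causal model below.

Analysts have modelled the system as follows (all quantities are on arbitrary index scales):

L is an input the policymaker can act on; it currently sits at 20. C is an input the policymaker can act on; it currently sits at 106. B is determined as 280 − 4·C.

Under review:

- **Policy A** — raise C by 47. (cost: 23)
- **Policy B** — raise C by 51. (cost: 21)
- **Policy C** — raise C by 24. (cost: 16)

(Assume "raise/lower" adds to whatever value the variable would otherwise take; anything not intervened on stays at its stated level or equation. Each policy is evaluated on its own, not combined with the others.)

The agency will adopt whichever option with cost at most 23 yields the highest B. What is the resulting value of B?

-240

Policy A (C + 47):
  C = 106 + 47 = 153
  B = 280 − 4·153 = -332
Policy B (C + 51):
  C = 106 + 51 = 157
  B = 280 − 4·157 = -348
Policy C (C + 24):
  C = 106 + 24 = 130
  B = 280 − 4·130 = -240
Comparing — Policy A: B=-332, Policy B: B=-348, Policy C: B=-240. Highest is -240 (Policy C).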